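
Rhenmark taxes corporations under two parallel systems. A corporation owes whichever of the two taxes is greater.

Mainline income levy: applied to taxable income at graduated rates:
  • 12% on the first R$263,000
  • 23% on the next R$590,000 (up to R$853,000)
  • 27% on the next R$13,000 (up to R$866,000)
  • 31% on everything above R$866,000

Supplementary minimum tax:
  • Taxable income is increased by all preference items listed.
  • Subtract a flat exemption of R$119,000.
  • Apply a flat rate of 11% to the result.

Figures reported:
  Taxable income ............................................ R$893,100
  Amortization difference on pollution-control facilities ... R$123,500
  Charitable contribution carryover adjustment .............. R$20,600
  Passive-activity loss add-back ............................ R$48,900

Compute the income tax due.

R$179,171

Mainline income levy:
  R$263,000 × 12% = R$31,560
  R$590,000 × 23% = R$135,700
  R$13,000 × 27% = R$3,510
  R$27,100 × 31% = R$8,401
  → R$179,171

Supplementary minimum tax:
  Adjusted income: R$893,100 + R$123,500 + R$20,600 + R$48,900 = R$1,086,100
  Less exemption R$119,000 → base R$967,100
  R$967,100 × 11% = R$106,381

R$179,171 > R$106,381, so the mainline income levy governs.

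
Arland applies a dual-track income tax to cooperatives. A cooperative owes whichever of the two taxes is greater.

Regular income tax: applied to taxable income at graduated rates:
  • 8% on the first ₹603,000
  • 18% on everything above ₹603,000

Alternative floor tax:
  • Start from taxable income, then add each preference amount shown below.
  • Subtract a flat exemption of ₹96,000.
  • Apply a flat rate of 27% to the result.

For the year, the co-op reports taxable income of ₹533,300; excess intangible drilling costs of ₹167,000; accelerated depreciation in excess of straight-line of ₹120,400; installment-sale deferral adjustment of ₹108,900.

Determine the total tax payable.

Alternative floor tax:
  Adjusted income: ₹533,300 + ₹167,000 + ₹120,400 + ₹108,900 = ₹929,600
  Less exemption ₹96,000 → base ₹833,600
  ₹833,600 × 27% = ₹225,072

Regular income tax:
  ₹533,300 × 8% = ₹42,664

₹225,072 > ₹42,664, so the alternative floor tax is the binding amount.

₹225,072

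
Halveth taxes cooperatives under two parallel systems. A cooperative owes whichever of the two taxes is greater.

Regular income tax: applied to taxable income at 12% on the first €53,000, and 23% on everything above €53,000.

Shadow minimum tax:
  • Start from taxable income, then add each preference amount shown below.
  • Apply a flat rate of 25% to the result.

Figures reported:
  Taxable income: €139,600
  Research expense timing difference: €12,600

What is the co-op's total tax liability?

€38,050

Shadow minimum tax:
  Adjusted income: €139,600 + €12,600 = €152,200
  €152,200 × 25% = €38,050

Regular income tax:
  €53,000 × 12% = €6,360
  €86,600 × 23% = €19,918
  → €26,278

€38,050 > €26,278, so the shadow minimum tax is the binding amount.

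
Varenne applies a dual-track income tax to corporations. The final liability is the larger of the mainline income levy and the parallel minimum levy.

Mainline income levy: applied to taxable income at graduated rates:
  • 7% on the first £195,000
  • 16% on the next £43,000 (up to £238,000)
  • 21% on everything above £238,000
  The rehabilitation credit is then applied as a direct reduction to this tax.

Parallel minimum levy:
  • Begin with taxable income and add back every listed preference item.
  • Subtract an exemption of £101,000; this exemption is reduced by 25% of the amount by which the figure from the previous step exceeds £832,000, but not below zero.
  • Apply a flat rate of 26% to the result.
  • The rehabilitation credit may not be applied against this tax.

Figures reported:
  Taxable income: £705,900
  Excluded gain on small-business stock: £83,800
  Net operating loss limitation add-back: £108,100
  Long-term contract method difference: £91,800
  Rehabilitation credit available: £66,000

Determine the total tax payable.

£241,280

Mainline income levy:
  £195,000 × 7% = £13,650
  £43,000 × 16% = £6,880
  £467,900 × 21% = £98,259
  → £118,789
  Less rehabilitation credit £66,000 → £52,789

Parallel minimum levy:
  Adjusted income: £705,900 + £83,800 + £108,100 + £91,800 = £989,600
  Exemption: £101,000 − 25% × (£989,600 − £832,000) = £101,000 − £39,400 = £61,600
  Base: £989,600 − £61,600 = £928,000
  £928,000 × 26% = £241,280

£241,280 > £52,789, so the parallel minimum levy is the binding amount.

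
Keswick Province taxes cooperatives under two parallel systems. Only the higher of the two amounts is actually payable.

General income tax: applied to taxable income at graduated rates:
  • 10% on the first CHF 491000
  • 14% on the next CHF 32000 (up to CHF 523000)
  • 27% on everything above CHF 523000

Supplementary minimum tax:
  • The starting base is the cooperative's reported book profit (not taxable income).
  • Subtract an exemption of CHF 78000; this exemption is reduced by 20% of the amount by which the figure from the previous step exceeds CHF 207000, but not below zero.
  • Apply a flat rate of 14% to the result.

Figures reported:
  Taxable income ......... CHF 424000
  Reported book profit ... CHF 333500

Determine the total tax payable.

CHF 42400

Supplementary minimum tax:
  Base (reported book profit): CHF 333500
  Exemption: CHF 78000 − 20% × (CHF 333500 − CHF 207000) = CHF 78000 − CHF 25300 = CHF 52700
  Base: CHF 333500 − CHF 52700 = CHF 280800
  CHF 280800 × 14% = CHF 39312

General income tax:
  CHF 424000 × 10% = CHF 42400

CHF 42400 > CHF 39312, so the general income tax governs.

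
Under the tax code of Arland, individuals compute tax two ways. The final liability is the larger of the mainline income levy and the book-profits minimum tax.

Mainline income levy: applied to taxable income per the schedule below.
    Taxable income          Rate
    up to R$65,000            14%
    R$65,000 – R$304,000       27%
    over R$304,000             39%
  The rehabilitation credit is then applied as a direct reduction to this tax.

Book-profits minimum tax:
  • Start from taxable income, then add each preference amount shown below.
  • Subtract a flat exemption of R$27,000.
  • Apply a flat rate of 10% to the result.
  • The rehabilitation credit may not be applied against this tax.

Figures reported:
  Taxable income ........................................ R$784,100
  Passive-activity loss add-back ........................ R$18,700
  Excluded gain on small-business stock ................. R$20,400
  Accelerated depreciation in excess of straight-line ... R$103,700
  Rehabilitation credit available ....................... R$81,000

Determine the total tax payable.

R$179,869

Book-profits minimum tax:
  Adjusted income: R$784,100 + R$18,700 + R$20,400 + R$103,700 = R$926,900
  Less exemption R$27,000 → base R$899,900
  R$899,900 × 10% = R$89,990

Mainline income levy:
  R$65,000 × 14% = R$9,100
  R$239,000 × 27% = R$64,530
  R$480,100 × 39% = R$187,239
  → R$260,869
  Less rehabilitation credit R$81,000 → R$179,869

R$179,869 > R$89,990, so the mainline income levy governs.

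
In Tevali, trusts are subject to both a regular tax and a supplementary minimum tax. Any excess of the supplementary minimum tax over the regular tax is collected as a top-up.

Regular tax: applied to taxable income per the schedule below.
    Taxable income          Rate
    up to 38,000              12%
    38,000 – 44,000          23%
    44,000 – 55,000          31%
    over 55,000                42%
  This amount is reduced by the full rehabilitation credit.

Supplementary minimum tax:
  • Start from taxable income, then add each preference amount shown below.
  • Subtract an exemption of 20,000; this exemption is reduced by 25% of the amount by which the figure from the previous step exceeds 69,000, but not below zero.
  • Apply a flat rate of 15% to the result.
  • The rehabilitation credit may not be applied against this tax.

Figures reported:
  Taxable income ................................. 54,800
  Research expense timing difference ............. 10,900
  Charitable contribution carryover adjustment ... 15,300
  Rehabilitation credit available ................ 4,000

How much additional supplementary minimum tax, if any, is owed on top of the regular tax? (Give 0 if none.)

4,312

Supplementary minimum tax:
  Adjusted income: 54,800 + 10,900 + 15,300 = 81,000
  Exemption: 20,000 − 25% × (81,000 − 69,000) = 20,000 − 3,000 = 17,000
  Base: 81,000 − 17,000 = 64,000
  64,000 × 15% = 9,600

Regular tax:
  38,000 × 12% = 4,560
  6,000 × 23% = 1,380
  10,800 × 31% = 3,348
  → 9,288
  Less rehabilitation credit 4,000 → 5,288

Excess of supplementary minimum tax over regular tax: 9,600 − 5,288 = 4,312.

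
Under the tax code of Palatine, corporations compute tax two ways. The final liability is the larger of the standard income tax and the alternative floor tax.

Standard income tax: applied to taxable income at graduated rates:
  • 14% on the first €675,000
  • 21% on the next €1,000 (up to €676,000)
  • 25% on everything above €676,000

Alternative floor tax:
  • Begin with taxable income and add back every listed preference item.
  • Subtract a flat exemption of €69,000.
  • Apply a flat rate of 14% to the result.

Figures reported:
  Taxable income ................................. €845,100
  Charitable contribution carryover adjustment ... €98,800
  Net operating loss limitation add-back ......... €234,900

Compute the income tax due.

Alternative floor tax:
  Adjusted income: €845,100 + €98,800 + €234,900 = €1,178,800
  Less exemption €69,000 → base €1,109,800
  €1,109,800 × 14% = €155,372

Standard income tax:
  €675,000 × 14% = €94,500
  €1,000 × 21% = €210
  €169,100 × 25% = €42,275
  → €136,985

€155,372 > €136,985, so the alternative floor tax is the binding amount.

€155,372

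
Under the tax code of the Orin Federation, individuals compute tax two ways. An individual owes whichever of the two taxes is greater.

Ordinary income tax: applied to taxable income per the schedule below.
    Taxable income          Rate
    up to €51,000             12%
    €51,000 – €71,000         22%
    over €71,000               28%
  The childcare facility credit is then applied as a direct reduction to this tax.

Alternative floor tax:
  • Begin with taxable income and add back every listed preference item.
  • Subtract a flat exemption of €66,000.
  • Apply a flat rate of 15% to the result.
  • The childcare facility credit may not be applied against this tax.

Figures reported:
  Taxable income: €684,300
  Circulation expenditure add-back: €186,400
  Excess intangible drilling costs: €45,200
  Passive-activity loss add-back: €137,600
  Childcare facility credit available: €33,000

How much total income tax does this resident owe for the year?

€149,244

Alternative floor tax:
  Adjusted income: €684,300 + €186,400 + €45,200 + €137,600 = €1,053,500
  Less exemption €66,000 → base €987,500
  €987,500 × 15% = €148,125

Ordinary income tax:
  €51,000 × 12% = €6,120
  €20,000 × 22% = €4,400
  €613,300 × 28% = €171,724
  → €182,244
  Less childcare facility credit €33,000 → €149,244

€149,244 > €148,125, so the ordinary income tax governs.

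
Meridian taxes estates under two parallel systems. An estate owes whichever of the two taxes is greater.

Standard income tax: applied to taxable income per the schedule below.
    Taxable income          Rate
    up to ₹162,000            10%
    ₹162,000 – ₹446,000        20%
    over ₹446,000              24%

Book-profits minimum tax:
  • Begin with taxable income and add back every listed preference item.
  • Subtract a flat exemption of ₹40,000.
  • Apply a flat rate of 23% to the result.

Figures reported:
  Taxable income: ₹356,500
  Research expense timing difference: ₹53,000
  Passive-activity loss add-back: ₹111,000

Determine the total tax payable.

₹110,515

Book-profits minimum tax:
  Adjusted income: ₹356,500 + ₹53,000 + ₹111,000 = ₹520,500
  Less exemption ₹40,000 → base ₹480,500
  ₹480,500 × 23% = ₹110,515

Standard income tax:
  ₹162,000 × 10% = ₹16,200
  ₹194,500 × 20% = ₹38,900
  → ₹55,100

₹110,515 > ₹55,100, so the book-profits minimum tax is the binding amount.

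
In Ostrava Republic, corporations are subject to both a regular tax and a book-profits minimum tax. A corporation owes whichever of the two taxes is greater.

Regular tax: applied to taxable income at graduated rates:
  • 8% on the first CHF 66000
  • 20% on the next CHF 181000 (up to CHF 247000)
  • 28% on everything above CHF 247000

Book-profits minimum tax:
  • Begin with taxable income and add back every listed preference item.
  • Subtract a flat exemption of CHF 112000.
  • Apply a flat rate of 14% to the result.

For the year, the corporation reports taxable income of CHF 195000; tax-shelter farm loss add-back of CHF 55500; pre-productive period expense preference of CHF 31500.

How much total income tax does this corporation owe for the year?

CHF 31080

Regular tax:
  CHF 66000 × 8% = CHF 5280
  CHF 129000 × 20% = CHF 25800
  → CHF 31080

Book-profits minimum tax:
  Adjusted income: CHF 195000 + CHF 55500 + CHF 31500 = CHF 282000
  Less exemption CHF 112000 → base CHF 170000
  CHF 170000 × 14% = CHF 23800

CHF 31080 > CHF 23800, so the regular tax governs.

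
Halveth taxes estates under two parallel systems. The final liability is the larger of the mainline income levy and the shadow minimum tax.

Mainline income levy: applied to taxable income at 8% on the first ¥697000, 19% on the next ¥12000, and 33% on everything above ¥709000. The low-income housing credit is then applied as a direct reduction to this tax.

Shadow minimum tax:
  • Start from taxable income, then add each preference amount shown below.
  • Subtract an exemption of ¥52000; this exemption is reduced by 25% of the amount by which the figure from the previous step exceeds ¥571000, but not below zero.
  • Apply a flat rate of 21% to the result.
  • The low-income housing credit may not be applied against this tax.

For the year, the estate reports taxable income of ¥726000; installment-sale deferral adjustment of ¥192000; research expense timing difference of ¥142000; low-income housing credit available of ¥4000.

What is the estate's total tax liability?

Mainline income levy:
  ¥697000 × 8% = ¥55760
  ¥12000 × 19% = ¥2280
  ¥17000 × 33% = ¥5610
  → ¥63650
  Less low-income housing credit ¥4000 → ¥59650

Shadow minimum tax:
  Adjusted income: ¥726000 + ¥192000 + ¥142000 = ¥1060000
  Exemption: 25% × (¥1060000 − ¥571000) = ¥122250 ≥ ¥52000, so the exemption is fully phased out
  Base: ¥1060000 − ¥0 = ¥1060000
  ¥1060000 × 21% = ¥222600

¥222600 > ¥59650, so the shadow minimum tax is the binding amount.

¥222600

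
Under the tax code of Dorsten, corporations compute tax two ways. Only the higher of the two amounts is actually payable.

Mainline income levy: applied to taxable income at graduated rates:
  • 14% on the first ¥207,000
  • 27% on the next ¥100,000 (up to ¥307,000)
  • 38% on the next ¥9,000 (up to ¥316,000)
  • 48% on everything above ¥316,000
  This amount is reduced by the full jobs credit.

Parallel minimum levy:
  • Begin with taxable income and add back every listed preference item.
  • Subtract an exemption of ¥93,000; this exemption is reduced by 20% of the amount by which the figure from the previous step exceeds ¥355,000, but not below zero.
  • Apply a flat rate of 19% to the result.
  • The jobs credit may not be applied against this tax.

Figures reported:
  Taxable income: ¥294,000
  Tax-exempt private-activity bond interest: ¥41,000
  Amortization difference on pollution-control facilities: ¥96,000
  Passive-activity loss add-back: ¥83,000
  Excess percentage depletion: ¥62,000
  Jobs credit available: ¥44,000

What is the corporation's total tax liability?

Mainline income levy:
  ¥207,000 × 14% = ¥28,980
  ¥87,000 × 27% = ¥23,490
  → ¥52,470
  Less jobs credit ¥44,000 → ¥8,470

Parallel minimum levy:
  Adjusted income: ¥294,000 + ¥41,000 + ¥96,000 + ¥83,000 + ¥62,000 = ¥576,000
  Exemption: ¥93,000 − 20% × (¥576,000 − ¥355,000) = ¥93,000 − ¥44,200 = ¥48,800
  Base: ¥576,000 − ¥48,800 = ¥527,200
  ¥527,200 × 19% = ¥100,168

¥100,168 > ¥8,470, so the parallel minimum levy is the binding amount.

¥100,168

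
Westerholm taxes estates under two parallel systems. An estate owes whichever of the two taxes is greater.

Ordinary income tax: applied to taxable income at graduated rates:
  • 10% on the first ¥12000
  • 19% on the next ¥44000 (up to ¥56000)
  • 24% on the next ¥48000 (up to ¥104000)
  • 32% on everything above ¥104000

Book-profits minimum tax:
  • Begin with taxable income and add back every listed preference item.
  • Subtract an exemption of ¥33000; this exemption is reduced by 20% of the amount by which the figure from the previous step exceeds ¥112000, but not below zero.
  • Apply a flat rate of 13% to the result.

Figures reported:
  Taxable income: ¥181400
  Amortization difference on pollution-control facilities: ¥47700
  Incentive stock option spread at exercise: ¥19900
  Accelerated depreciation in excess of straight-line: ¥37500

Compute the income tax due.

¥45848

Ordinary income tax:
  ¥12000 × 10% = ¥1200
  ¥44000 × 19% = ¥8360
  ¥48000 × 24% = ¥11520
  ¥77400 × 32% = ¥24768
  → ¥45848

Book-profits minimum tax:
  Adjusted income: ¥181400 + ¥47700 + ¥19900 + ¥37500 = ¥286500
  Exemption: 20% × (¥286500 − ¥112000) = ¥34900 ≥ ¥33000, so the exemption is fully phased out
  Base: ¥286500 − ¥0 = ¥286500
  ¥286500 × 13% = ¥37245

¥45848 > ¥37245, so the ordinary income tax governs.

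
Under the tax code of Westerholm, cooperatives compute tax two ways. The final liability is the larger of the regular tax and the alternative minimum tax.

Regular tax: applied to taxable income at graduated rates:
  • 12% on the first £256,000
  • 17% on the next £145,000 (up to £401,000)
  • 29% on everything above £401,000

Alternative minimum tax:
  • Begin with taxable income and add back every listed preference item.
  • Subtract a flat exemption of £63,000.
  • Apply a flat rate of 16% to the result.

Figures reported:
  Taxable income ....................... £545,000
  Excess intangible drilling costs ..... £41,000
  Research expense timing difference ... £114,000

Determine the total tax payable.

Alternative minimum tax:
  Adjusted income: £545,000 + £41,000 + £114,000 = £700,000
  Less exemption £63,000 → base £637,000
  £637,000 × 16% = £101,920

Regular tax:
  £256,000 × 12% = £30,720
  £145,000 × 17% = £24,650
  £144,000 × 29% = £41,760
  → £97,130

£101,920 > £97,130, so the alternative minimum tax is the binding amount.

£101,920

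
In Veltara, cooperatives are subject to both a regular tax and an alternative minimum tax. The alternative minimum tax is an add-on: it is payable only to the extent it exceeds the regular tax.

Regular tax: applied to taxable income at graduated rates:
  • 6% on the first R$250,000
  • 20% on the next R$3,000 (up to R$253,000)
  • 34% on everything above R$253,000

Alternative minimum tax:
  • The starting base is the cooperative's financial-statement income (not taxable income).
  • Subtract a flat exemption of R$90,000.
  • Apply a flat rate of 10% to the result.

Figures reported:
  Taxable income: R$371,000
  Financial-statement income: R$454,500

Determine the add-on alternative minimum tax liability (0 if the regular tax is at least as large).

R$0

Alternative minimum tax:
  Base (financial-statement income): R$454,500
  Less exemption R$90,000 → base R$364,500
  R$364,500 × 10% = R$36,450

Regular tax:
  R$250,000 × 6% = R$15,000
  R$3,000 × 20% = R$600
  R$118,000 × 34% = R$40,120
  → R$55,720

R$36,450 ≤ R$55,720, so no add-on is due.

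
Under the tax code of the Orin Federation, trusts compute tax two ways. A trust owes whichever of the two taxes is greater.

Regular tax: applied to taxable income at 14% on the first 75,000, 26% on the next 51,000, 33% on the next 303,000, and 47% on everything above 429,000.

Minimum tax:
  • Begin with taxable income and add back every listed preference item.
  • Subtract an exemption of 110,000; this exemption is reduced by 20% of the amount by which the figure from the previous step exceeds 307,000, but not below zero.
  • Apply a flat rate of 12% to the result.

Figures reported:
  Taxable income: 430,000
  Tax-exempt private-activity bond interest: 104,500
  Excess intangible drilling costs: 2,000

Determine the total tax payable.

124,220

Regular tax:
  75,000 × 14% = 10,500
  51,000 × 26% = 13,260
  303,000 × 33% = 99,990
  1,000 × 47% = 470
  → 124,220

Minimum tax:
  Adjusted income: 430,000 + 104,500 + 2,000 = 536,500
  Exemption: 110,000 − 20% × (536,500 − 307,000) = 110,000 − 45,900 = 64,100
  Base: 536,500 − 64,100 = 472,400
  472,400 × 12% = 56,688

124,220 > 56,688, so the regular tax governs.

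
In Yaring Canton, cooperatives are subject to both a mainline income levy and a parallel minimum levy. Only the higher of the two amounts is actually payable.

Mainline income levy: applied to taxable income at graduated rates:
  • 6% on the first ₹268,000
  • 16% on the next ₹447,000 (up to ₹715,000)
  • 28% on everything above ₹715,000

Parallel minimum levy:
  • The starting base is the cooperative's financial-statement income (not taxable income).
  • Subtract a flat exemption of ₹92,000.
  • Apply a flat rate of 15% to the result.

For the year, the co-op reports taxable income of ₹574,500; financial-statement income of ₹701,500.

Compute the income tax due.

Mainline income levy:
  ₹268,000 × 6% = ₹16,080
  ₹306,500 × 16% = ₹49,040
  → ₹65,120

Parallel minimum levy:
  Base (financial-statement income): ₹701,500
  Less exemption ₹92,000 → base ₹609,500
  ₹609,500 × 15% = ₹91,425

₹91,425 > ₹65,120, so the parallel minimum levy is the binding amount.

₹91,425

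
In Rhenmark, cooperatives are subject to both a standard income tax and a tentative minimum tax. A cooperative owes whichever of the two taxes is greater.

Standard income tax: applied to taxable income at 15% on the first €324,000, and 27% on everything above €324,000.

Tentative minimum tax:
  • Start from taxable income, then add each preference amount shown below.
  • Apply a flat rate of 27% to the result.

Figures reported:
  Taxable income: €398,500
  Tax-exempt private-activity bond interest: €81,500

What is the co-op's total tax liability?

Tentative minimum tax:
  Adjusted income: €398,500 + €81,500 = €480,000
  €480,000 × 27% = €129,600

Standard income tax:
  €324,000 × 15% = €48,600
  €74,500 × 27% = €20,115
  → €68,715

€129,600 > €68,715, so the tentative minimum tax is the binding amount.

€129,600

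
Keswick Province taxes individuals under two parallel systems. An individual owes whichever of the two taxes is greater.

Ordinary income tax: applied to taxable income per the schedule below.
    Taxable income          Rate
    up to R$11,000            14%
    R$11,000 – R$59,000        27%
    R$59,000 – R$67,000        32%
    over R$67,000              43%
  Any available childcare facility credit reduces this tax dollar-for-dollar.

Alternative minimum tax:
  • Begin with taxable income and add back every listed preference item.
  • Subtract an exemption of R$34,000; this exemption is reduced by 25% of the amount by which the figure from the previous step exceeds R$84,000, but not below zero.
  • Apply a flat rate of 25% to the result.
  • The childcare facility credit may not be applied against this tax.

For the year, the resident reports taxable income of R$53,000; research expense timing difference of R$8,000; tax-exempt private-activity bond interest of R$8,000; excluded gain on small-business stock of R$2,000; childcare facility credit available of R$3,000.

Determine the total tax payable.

Alternative minimum tax:
  Adjusted income: R$53,000 + R$8,000 + R$8,000 + R$2,000 = R$71,000
  Exemption: R$71,000 ≤ R$84,000, so full R$34,000 applies
  Base: R$71,000 − R$34,000 = R$37,000
  R$37,000 × 25% = R$9,250

Ordinary income tax:
  R$11,000 × 14% = R$1,540
  R$42,000 × 27% = R$11,340
  → R$12,880
  Less childcare facility credit R$3,000 → R$9,880

R$9,880 > R$9,250, so the ordinary income tax governs.

R$9,880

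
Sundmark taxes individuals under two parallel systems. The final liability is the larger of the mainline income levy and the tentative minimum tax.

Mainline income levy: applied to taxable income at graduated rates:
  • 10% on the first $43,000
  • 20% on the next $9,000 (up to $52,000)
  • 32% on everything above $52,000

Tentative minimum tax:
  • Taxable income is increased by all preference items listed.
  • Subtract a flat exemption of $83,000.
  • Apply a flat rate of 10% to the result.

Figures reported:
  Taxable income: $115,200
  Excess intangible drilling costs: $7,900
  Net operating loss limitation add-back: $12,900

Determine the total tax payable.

Mainline income levy:
  $43,000 × 10% = $4,300
  $9,000 × 20% = $1,800
  $63,200 × 32% = $20,224
  → $26,324

Tentative minimum tax:
  Adjusted income: $115,200 + $7,900 + $12,900 = $136,000
  Less exemption $83,000 → base $53,000
  $53,000 × 10% = $5,300

$26,324 > $5,300, so the mainline income levy governs.

$26,324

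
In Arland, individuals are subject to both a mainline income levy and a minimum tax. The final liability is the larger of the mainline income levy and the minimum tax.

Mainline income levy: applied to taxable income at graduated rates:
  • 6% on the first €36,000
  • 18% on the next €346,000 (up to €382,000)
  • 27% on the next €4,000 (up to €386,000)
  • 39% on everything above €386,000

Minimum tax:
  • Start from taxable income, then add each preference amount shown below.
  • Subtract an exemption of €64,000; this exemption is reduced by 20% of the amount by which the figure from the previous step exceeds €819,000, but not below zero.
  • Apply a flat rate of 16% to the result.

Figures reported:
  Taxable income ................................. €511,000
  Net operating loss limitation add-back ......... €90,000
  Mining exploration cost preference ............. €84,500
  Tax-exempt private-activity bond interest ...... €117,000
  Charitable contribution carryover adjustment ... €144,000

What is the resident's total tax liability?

Minimum tax:
  Adjusted income: €511,000 + €90,000 + €84,500 + €117,000 + €144,000 = €946,500
  Exemption: €64,000 − 20% × (€946,500 − €819,000) = €64,000 − €25,500 = €38,500
  Base: €946,500 − €38,500 = €908,000
  €908,000 × 16% = €145,280

Mainline income levy:
  €36,000 × 6% = €2,160
  €346,000 × 18% = €62,280
  €4,000 × 27% = €1,080
  €125,000 × 39% = €48,750
  → €114,270

€145,280 > €114,270, so the minimum tax is the binding amount.

€145,280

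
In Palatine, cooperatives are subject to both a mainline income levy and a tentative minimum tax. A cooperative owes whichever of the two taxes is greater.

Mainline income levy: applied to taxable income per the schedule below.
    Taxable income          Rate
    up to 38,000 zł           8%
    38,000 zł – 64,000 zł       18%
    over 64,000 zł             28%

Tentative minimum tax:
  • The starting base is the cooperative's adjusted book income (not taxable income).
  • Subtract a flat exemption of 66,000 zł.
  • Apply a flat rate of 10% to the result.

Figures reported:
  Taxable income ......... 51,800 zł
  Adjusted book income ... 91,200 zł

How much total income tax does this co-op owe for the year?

5,524 zł

Tentative minimum tax:
  Base (adjusted book income): 91,200 zł
  Less exemption 66,000 zł → base 25,200 zł
  25,200 zł × 10% = 2,520 zł

Mainline income levy:
  38,000 zł × 8% = 3,040 zł
  13,800 zł × 18% = 2,484 zł
  → 5,524 zł

5,524 zł > 2,520 zł, so the mainline income levy governs.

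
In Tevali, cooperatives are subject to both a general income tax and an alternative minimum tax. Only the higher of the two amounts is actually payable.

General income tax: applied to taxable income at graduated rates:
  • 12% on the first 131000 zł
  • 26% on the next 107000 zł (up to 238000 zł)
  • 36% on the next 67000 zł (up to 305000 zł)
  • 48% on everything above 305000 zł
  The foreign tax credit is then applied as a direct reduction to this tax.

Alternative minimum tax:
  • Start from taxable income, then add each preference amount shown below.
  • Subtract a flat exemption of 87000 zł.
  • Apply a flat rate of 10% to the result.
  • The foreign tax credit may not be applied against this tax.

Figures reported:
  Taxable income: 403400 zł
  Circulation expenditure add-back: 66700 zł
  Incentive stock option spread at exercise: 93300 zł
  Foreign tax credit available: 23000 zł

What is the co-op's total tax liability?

Alternative minimum tax:
  Adjusted income: 403400 zł + 66700 zł + 93300 zł = 563400 zł
  Less exemption 87000 zł → base 476400 zł
  476400 zł × 10% = 47640 zł

General income tax:
  131000 zł × 12% = 15720 zł
  107000 zł × 26% = 27820 zł
  67000 zł × 36% = 24120 zł
  98400 zł × 48% = 47232 zł
  → 114892 zł
  Less foreign tax credit 23000 zł → 91892 zł

91892 zł > 47640 zł, so the general income tax governs.

91892 zł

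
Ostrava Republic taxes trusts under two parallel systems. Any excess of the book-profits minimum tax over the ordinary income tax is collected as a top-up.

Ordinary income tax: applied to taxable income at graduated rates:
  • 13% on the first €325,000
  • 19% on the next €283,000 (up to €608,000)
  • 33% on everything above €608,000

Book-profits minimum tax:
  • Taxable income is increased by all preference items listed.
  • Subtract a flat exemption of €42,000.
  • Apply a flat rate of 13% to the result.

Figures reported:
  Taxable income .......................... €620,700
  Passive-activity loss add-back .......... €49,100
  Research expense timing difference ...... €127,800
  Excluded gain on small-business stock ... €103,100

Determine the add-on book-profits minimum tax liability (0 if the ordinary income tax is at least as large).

Book-profits minimum tax:
  Adjusted income: €620,700 + €49,100 + €127,800 + €103,100 = €900,700
  Less exemption €42,000 → base €858,700
  €858,700 × 13% = €111,631

Ordinary income tax:
  €325,000 × 13% = €42,250
  €283,000 × 19% = €53,770
  €12,700 × 33% = €4,191
  → €100,211

Excess of book-profits minimum tax over ordinary income tax: €111,631 − €100,211 = €11,420.

€11,420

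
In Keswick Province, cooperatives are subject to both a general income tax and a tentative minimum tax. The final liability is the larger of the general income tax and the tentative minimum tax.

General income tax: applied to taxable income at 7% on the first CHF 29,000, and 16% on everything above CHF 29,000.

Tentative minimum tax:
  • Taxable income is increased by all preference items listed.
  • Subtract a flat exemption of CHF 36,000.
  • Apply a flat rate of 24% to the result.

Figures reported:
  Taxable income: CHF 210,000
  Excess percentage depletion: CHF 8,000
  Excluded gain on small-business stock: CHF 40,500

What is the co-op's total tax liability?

Tentative minimum tax:
  Adjusted income: CHF 210,000 + CHF 8,000 + CHF 40,500 = CHF 258,500
  Less exemption CHF 36,000 → base CHF 222,500
  CHF 222,500 × 24% = CHF 53,400

General income tax:
  CHF 29,000 × 7% = CHF 2,030
  CHF 181,000 × 16% = CHF 28,960
  → CHF 30,990

CHF 53,400 > CHF 30,990, so the tentative minimum tax is the binding amount.

CHF 53,400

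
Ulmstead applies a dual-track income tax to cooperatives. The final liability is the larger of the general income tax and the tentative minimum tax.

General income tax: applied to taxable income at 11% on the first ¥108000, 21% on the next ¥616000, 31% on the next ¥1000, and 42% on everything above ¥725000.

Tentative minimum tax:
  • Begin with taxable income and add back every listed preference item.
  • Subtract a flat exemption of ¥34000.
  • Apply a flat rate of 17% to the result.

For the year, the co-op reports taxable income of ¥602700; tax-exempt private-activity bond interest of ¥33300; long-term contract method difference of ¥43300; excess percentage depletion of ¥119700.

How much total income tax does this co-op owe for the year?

Tentative minimum tax:
  Adjusted income: ¥602700 + ¥33300 + ¥43300 + ¥119700 = ¥799000
  Less exemption ¥34000 → base ¥765000
  ¥765000 × 17% = ¥130050

General income tax:
  ¥108000 × 11% = ¥11880
  ¥494700 × 21% = ¥103887
  → ¥115767

¥130050 > ¥115767, so the tentative minimum tax is the binding amount.

¥130050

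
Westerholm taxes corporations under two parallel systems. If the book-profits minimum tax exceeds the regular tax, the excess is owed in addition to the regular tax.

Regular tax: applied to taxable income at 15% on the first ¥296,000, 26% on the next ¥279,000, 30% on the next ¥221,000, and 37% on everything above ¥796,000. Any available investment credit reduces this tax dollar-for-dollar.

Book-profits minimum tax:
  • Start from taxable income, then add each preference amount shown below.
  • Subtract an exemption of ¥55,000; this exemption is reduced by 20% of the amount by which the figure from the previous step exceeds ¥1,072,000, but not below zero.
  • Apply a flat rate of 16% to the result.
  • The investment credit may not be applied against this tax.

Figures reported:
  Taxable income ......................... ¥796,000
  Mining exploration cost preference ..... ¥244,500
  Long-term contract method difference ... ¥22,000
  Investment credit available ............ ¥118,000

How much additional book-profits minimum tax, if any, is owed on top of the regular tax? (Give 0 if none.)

¥95,960

Book-profits minimum tax:
  Adjusted income: ¥796,000 + ¥244,500 + ¥22,000 = ¥1,062,500
  Exemption: ¥1,062,500 ≤ ¥1,072,000, so full ¥55,000 applies
  Base: ¥1,062,500 − ¥55,000 = ¥1,007,500
  ¥1,007,500 × 16% = ¥161,200

Regular tax:
  ¥296,000 × 15% = ¥44,400
  ¥279,000 × 26% = ¥72,540
  ¥221,000 × 30% = ¥66,300
  → ¥183,240
  Less investment credit ¥118,000 → ¥65,240

Excess of book-profits minimum tax over regular tax: ¥161,200 − ¥65,240 = ¥95,960.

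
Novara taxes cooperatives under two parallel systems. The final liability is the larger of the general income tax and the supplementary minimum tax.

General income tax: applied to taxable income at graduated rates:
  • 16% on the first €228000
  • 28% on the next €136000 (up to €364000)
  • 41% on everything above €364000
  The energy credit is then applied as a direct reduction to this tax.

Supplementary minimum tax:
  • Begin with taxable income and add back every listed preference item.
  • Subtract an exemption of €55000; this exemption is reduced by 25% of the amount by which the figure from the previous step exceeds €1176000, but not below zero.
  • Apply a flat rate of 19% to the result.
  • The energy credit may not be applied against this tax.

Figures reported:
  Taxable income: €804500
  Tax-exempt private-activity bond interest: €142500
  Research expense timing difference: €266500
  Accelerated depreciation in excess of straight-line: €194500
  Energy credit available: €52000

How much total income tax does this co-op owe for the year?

€267520

General income tax:
  €228000 × 16% = €36480
  €136000 × 28% = €38080
  €440500 × 41% = €180605
  → €255165
  Less energy credit €52000 → €203165

Supplementary minimum tax:
  Adjusted income: €804500 + €142500 + €266500 + €194500 = €1408000
  Exemption: 25% × (€1408000 − €1176000) = €58000 ≥ €55000, so the exemption is fully phased out
  Base: €1408000 − €0 = €1408000
  €1408000 × 19% = €267520

€267520 > €203165, so the supplementary minimum tax is the binding amount.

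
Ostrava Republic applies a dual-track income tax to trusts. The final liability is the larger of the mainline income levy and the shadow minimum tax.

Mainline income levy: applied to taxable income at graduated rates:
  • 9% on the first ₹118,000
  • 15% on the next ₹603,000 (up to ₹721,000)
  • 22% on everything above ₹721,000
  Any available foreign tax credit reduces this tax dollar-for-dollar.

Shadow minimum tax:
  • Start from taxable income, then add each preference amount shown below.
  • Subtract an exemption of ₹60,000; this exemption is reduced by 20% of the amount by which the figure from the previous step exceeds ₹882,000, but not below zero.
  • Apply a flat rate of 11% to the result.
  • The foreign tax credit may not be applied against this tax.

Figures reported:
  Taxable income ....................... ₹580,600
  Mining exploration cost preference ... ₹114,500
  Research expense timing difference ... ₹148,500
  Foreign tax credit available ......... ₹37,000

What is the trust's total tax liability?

₹86,196

Mainline income levy:
  ₹118,000 × 9% = ₹10,620
  ₹462,600 × 15% = ₹69,390
  → ₹80,010
  Less foreign tax credit ₹37,000 → ₹43,010

Shadow minimum tax:
  Adjusted income: ₹580,600 + ₹114,500 + ₹148,500 = ₹843,600
  Exemption: ₹843,600 ≤ ₹882,000, so full ₹60,000 applies
  Base: ₹843,600 − ₹60,000 = ₹783,600
  ₹783,600 × 11% = ₹86,196

₹86,196 > ₹43,010, so the shadow minimum tax is the binding amount.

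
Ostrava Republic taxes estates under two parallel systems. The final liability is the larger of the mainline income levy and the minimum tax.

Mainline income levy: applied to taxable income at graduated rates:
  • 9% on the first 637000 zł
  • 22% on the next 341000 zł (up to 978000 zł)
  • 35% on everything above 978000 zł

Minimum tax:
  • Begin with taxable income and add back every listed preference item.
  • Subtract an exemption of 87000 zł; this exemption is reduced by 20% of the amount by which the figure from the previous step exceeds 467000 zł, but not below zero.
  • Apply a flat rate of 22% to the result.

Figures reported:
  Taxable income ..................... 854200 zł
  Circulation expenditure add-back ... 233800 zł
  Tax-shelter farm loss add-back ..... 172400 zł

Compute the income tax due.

277288 zł

Minimum tax:
  Adjusted income: 854200 zł + 233800 zł + 172400 zł = 1260400 zł
  Exemption: 20% × (1260400 zł − 467000 zł) = 158680 zł ≥ 87000 zł, so the exemption is fully phased out
  Base: 1260400 zł − 0 zł = 1260400 zł
  1260400 zł × 22% = 277288 zł

Mainline income levy:
  637000 zł × 9% = 57330 zł
  217200 zł × 22% = 47784 zł
  → 105114 zł

277288 zł > 105114 zł, so the minimum tax is the binding amount.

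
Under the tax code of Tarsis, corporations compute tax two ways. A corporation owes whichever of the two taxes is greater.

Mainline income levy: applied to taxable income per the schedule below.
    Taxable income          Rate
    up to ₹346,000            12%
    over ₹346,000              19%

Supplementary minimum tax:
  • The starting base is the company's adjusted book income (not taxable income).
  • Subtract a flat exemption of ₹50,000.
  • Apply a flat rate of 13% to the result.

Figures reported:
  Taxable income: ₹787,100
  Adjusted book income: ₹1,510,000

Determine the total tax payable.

Supplementary minimum tax:
  Base (adjusted book income): ₹1,510,000
  Less exemption ₹50,000 → base ₹1,460,000
  ₹1,460,000 × 13% = ₹189,800

Mainline income levy:
  ₹346,000 × 12% = ₹41,520
  ₹441,100 × 19% = ₹83,809
  → ₹125,329

₹189,800 > ₹125,329, so the supplementary minimum tax is the binding amount.

₹189,800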